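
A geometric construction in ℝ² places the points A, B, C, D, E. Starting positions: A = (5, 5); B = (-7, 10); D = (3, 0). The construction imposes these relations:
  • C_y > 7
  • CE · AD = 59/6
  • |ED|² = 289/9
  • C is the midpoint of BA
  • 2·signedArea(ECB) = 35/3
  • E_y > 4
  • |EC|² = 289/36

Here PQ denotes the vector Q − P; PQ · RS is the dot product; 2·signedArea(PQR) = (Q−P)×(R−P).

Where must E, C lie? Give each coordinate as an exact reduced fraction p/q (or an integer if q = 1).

1. C_x = -1  [C is the midpoint of BA]
2. C_y = 15/2  [C is the midpoint of BA]
   → C = (-1, 15/2)
3. E_x = 1/3  [2·signedArea(ECB) = 35/3 ∩ CE · AD = 59/6]
4. E_y = 5  [2·signedArea(ECB) = 35/3 ∩ CE · AD = 59/6]
   → E = (1/3, 5)

C = (-1, 15/2)
E = (1/3, 5)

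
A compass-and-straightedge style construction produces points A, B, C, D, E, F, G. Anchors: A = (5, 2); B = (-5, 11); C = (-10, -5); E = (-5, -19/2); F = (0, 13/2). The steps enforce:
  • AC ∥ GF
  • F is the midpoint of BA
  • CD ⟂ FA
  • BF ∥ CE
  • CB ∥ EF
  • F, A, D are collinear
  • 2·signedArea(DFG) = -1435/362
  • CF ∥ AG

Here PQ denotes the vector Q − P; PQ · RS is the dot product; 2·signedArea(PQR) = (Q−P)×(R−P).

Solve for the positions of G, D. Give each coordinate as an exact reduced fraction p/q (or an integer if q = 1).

1. G_x = 15  [AC ∥ GF ∩ CF ∥ AG]
2. G_y = 27/2  [AC ∥ GF ∩ CF ∥ AG]
   → G = (15, 27/2)
3. D_x = 35/181  [F, A, D are collinear ∩ CD ⟂ FA]
4. D_y = 1145/181  [F, A, D are collinear ∩ CD ⟂ FA]
   → D = (35/181, 1145/181)

D = (35/181, 1145/181)
G = (15, 27/2)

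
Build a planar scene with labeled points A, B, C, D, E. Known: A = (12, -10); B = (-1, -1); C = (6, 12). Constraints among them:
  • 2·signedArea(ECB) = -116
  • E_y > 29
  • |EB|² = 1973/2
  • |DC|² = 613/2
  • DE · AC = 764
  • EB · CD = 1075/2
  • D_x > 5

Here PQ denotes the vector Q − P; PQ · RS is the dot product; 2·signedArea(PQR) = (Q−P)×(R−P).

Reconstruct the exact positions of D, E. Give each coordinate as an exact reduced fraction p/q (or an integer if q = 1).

1. E_x = 13/2  [line 13·x + -7·y + 122 = 0 ∩ |EB|² = 1973/2]
2. E_y = 59/2  [line 13·x + -7·y + 122 = 0 ∩ |EB|² = 1973/2]
   → E = (13/2, 59/2)
3. D_x = 11/2  [DE · AC = 764 ∩ EB · CD = 1075/2]
4. D_y = -11/2  [DE · AC = 764 ∩ EB · CD = 1075/2]
   → D = (11/2, -11/2)

D = (11/2, -11/2)
E = (13/2, 59/2)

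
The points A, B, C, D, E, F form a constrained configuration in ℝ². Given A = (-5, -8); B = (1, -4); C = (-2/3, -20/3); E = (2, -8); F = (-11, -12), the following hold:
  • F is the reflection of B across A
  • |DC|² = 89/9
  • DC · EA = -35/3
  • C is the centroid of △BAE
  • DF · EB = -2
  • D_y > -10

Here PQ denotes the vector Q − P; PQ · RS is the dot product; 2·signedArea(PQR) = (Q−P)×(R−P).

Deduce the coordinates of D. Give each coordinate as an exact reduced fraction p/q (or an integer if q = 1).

D = (-7/3, -28/3)

1. D_x = -7/3  [DF · EB = -2 ∩ DC · EA = -35/3]
2. D_y = -28/3  [DF · EB = -2 ∩ DC · EA = -35/3]
   → D = (-7/3, -28/3)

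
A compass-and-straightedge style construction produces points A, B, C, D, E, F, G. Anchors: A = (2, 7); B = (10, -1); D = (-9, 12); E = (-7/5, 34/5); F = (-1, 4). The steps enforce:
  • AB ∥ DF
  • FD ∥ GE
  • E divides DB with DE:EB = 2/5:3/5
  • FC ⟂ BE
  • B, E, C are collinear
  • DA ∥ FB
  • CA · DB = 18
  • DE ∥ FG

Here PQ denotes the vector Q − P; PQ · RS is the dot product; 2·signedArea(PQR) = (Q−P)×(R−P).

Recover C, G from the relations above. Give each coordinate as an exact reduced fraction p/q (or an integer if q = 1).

C = (47/265, 1516/265)
G = (33/5, -6/5)

1. C_x = 47/265  [B, E, C are collinear ∩ FC ⟂ BE]
2. C_y = 1516/265  [B, E, C are collinear ∩ FC ⟂ BE]
   → C = (47/265, 1516/265)
3. G_x = 33/5  [FD ∥ GE ∩ DE ∥ FG]
4. G_y = -6/5  [FD ∥ GE ∩ DE ∥ FG]
   → G = (33/5, -6/5)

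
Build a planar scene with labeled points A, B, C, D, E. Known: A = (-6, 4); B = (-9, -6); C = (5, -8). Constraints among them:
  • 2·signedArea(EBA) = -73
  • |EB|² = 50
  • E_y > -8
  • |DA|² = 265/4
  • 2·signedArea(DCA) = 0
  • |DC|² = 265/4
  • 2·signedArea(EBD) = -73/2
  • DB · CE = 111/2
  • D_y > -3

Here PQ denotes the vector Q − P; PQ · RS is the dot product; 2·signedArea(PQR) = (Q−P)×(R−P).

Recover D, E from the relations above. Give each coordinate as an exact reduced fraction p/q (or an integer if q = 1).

1. D_x = -1/2  [line -12·x + -11·y + -28 = 0 ∩ |DC|² = 265/4]
2. D_y = -2  [line -12·x + -11·y + -28 = 0 ∩ |DC|² = 265/4]
   → D = (-1/2, -2)
3. E_x = -2  [2·signedArea(EBD) = -73/2 ∩ 2·signedArea(EBA) = -73]
4. E_y = -7  [2·signedArea(EBD) = -73/2 ∩ 2·signedArea(EBA) = -73]
   → E = (-2, -7)

D = (-1/2, -2)
E = (-2, -7)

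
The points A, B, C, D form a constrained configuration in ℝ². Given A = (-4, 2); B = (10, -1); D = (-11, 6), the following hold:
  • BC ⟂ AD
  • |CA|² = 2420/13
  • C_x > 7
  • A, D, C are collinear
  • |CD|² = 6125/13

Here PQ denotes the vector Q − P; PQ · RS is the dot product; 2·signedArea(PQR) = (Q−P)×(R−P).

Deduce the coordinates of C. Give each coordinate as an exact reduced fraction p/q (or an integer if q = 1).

C = (102/13, -62/13)

1. C_x = 102/13  [A, D, C are collinear ∩ BC ⟂ AD]
2. C_y = -62/13  [A, D, C are collinear ∩ BC ⟂ AD]
   → C = (102/13, -62/13)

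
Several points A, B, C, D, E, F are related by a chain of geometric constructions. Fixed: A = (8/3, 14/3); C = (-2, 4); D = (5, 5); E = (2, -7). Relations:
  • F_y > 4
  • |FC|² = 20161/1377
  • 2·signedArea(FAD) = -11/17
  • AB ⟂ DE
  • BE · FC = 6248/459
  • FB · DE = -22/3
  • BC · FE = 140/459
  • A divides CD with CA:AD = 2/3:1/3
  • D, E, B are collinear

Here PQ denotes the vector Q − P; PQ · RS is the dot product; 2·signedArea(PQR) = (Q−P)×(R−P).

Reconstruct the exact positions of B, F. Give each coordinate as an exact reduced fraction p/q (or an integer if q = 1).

1. B_x = 244/51  [D, E, B are collinear ∩ AB ⟂ DE]
2. B_y = 211/51  [D, E, B are collinear ∩ AB ⟂ DE]
   → B = (244/51, 211/51)
3. F_x = 278/153  [FB · DE = -22/3 ∩ 2·signedArea(FAD) = -11/17]
4. F_y = 653/153  [FB · DE = -22/3 ∩ 2·signedArea(FAD) = -11/17]
   → F = (278/153, 653/153)

B = (244/51, 211/51)
F = (278/153, 653/153)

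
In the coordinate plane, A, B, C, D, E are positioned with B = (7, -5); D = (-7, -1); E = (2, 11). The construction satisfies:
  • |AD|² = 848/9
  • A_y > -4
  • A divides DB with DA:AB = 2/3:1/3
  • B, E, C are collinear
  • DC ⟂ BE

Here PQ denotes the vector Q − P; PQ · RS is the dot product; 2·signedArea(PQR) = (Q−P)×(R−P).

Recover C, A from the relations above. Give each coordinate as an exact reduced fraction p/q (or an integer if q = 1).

A = (7/3, -11/3)
C = (1297/281, 739/281)

1. C_x = 1297/281  [B, E, C are collinear ∩ DC ⟂ BE]
2. C_y = 739/281  [B, E, C are collinear ∩ DC ⟂ BE]
   → C = (1297/281, 739/281)
3. A_x = 7/3  [A divides DB with DA:AB = 2/3:1/3]
4. A_y = -11/3  [A divides DB with DA:AB = 2/3:1/3]
   → A = (7/3, -11/3)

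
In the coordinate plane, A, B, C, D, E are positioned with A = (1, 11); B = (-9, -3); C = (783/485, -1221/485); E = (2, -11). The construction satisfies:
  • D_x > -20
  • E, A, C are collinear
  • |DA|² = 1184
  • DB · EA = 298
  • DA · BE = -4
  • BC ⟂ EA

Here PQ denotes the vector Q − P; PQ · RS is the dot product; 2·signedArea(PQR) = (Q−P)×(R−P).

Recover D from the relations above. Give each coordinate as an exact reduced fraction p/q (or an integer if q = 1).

1. D_x = -19  [DB · EA = 298 ∩ DA · BE = -4]
2. D_y = -17  [DB · EA = 298 ∩ DA · BE = -4]
   → D = (-19, -17)

D = (-19, -17)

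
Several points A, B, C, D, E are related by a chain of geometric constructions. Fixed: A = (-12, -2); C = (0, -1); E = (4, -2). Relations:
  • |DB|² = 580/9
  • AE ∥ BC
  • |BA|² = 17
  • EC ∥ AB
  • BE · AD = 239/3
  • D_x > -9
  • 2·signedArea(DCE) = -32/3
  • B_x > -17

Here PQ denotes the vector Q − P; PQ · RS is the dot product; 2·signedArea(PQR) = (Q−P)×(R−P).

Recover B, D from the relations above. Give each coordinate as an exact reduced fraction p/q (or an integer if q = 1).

B = (-16, -1)
D = (-8, -5/3)

1. B_x = -16  [AE ∥ BC ∩ EC ∥ AB]
2. B_y = -1  [AE ∥ BC ∩ EC ∥ AB]
   → B = (-16, -1)
3. D_x = -8  [2·signedArea(DCE) = -32/3 ∩ BE · AD = 239/3]
4. D_y = -5/3  [2·signedArea(DCE) = -32/3 ∩ BE · AD = 239/3]
   → D = (-8, -5/3)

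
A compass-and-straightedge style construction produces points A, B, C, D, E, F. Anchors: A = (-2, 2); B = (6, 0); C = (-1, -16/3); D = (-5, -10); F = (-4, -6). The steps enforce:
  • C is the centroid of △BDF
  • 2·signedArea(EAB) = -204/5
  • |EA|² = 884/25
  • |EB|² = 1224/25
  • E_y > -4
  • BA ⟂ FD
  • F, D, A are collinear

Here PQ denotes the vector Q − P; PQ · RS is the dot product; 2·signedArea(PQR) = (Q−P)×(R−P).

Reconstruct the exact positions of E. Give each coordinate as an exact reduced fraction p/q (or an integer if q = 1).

1. E_x = 0  [line 2·x + 8·y + 144/5 = 0 ∩ |EB|² = 1224/25]
2. E_y = -18/5  [line 2·x + 8·y + 144/5 = 0 ∩ |EB|² = 1224/25]
   → E = (0, -18/5)

E = (0, -18/5)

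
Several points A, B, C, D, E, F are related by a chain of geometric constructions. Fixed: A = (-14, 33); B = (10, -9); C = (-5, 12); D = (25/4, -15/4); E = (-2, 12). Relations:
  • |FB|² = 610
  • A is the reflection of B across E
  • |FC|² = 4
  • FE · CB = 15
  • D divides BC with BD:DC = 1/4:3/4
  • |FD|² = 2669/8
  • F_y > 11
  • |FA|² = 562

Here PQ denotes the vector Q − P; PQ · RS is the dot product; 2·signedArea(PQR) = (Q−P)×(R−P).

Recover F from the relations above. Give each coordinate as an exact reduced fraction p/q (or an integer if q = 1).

F = (-3, 12)

1. F_x = -3  [line -15·x + 21·y + -297 = 0 ∩ |FB|² = 610]
2. F_y = 12  [line -15·x + 21·y + -297 = 0 ∩ |FB|² = 610]
   → F = (-3, 12)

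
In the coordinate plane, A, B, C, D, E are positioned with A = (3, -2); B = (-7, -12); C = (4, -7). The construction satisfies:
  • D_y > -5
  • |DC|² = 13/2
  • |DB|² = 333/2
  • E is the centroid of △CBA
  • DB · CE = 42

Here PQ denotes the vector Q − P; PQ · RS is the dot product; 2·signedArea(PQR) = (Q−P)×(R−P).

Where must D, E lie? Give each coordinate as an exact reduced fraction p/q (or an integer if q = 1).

1. E_x = 0  [E is the centroid of △CBA]
2. E_y = -7  [E is the centroid of △CBA]
   → E = (0, -7)
3. D_x = 7/2  [DB · CE = 42]
4. D_y = -9/2  [|DB|² = 333/2]
   → D = (7/2, -9/2)

D = (7/2, -9/2)
E = (0, -7)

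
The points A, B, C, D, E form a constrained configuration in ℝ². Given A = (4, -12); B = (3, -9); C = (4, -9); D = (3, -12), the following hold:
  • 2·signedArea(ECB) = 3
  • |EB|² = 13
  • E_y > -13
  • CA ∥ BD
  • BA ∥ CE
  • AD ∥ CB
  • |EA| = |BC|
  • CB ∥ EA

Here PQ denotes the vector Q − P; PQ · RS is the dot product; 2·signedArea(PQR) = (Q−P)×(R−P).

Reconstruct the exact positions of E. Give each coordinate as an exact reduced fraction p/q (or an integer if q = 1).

E = (5, -12)

1. E_x = 5  [CB ∥ EA ∩ BA ∥ CE]
2. E_y = -12  [CB ∥ EA ∩ BA ∥ CE]
   → E = (5, -12)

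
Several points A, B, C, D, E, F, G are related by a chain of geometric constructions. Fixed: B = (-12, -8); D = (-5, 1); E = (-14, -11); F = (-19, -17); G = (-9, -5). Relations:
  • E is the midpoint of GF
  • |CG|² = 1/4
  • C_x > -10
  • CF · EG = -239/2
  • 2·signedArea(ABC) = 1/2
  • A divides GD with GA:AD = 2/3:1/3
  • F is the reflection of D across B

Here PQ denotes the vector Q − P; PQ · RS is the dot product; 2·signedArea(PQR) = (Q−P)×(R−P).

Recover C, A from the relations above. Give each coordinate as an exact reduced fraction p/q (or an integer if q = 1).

A = (-19/3, -1)
C = (-19/2, -5)

1. A_x = -19/3  [A divides GD with GA:AD = 2/3:1/3]
2. A_y = -1  [A divides GD with GA:AD = 2/3:1/3]
   → A = (-19/3, -1)
3. C_x = -19/2  [CF · EG = -239/2 ∩ 2·signedArea(ABC) = 1/2]
4. C_y = -5  [CF · EG = -239/2 ∩ 2·signedArea(ABC) = 1/2]
   → C = (-19/2, -5)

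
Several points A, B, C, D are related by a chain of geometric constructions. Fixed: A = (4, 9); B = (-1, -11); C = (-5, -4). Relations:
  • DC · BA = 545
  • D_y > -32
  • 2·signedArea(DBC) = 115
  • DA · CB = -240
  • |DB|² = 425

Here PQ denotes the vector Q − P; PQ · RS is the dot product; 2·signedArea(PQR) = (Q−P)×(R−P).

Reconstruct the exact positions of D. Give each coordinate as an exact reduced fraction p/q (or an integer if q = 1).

D = (-6, -31)

1. D_x = -6  [DC · BA = 545 ∩ DA · CB = -240]
2. D_y = -31  [DC · BA = 545 ∩ DA · CB = -240]
   → D = (-6, -31)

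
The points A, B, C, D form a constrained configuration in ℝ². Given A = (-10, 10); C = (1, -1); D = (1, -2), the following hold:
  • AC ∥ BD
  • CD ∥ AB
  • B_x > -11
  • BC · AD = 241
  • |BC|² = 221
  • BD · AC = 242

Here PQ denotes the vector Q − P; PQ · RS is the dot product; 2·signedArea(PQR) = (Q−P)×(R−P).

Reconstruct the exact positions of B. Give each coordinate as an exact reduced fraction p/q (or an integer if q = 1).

B = (-10, 9)

1. B_x = -10  [AC ∥ BD ∩ CD ∥ AB]
2. B_y = 9  [AC ∥ BD ∩ CD ∥ AB]
   → B = (-10, 9)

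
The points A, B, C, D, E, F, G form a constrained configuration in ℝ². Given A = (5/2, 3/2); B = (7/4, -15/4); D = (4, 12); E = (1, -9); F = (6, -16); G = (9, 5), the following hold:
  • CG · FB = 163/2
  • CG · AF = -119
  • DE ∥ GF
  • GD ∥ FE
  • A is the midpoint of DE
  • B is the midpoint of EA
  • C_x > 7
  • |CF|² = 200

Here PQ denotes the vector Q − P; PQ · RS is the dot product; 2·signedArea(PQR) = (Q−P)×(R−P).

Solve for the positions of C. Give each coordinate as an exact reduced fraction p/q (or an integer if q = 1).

C = (8, -2)

1. C_x = 8  [CG · AF = -119 ∩ CG · FB = 163/2]
2. C_y = -2  [CG · AF = -119 ∩ CG · FB = 163/2]
   → C = (8, -2)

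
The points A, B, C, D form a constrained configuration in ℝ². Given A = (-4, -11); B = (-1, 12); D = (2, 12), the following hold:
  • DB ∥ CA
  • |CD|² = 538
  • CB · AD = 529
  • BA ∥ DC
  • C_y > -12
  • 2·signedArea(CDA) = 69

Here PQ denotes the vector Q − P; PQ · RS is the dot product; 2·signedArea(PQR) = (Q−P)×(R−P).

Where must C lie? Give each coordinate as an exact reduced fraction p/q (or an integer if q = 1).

C = (-1, -11)

1. C_x = -1  [DB ∥ CA ∩ BA ∥ DC]
2. C_y = -11  [DB ∥ CA ∩ BA ∥ DC]
   → C = (-1, -11)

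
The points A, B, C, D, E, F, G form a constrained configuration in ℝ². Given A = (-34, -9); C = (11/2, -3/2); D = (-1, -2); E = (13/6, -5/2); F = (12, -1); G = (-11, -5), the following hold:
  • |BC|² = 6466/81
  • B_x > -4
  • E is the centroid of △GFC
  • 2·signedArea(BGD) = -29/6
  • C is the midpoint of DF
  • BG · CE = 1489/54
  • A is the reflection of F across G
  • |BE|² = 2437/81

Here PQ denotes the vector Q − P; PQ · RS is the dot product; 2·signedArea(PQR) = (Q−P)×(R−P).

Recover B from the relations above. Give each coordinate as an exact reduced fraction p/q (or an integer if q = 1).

B = (-59/18, -19/6)

1. B_x = -59/18  [2·signedArea(BGD) = -29/6 ∩ BG · CE = 1489/54]
2. B_y = -19/6  [2·signedArea(BGD) = -29/6 ∩ BG · CE = 1489/54]
   → B = (-59/18, -19/6)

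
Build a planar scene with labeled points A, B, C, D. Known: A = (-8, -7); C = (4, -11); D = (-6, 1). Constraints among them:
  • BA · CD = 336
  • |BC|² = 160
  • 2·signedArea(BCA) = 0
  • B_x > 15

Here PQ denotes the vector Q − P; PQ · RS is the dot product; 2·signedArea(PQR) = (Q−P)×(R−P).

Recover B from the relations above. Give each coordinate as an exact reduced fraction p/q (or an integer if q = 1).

1. B_x = 16  [2·signedArea(BCA) = 0 ∩ BA · CD = 336]
2. B_y = -15  [2·signedArea(BCA) = 0 ∩ BA · CD = 336]
   → B = (16, -15)

B = (16, -15)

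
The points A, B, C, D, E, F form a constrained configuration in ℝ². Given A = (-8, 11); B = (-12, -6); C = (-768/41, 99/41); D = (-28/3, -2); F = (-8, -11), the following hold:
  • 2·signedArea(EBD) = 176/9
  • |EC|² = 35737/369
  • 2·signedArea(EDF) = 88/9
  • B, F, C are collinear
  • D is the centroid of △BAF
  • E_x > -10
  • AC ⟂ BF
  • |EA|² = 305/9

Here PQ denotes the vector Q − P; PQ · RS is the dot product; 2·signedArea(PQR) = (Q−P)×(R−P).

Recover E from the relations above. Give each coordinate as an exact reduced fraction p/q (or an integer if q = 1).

E = (-28/3, 16/3)

1. E_x = -28/3  [2·signedArea(EBD) = 176/9 ∩ 2·signedArea(EDF) = 88/9]
2. E_y = 16/3  [2·signedArea(EBD) = 176/9 ∩ 2·signedArea(EDF) = 88/9]
   → E = (-28/3, 16/3)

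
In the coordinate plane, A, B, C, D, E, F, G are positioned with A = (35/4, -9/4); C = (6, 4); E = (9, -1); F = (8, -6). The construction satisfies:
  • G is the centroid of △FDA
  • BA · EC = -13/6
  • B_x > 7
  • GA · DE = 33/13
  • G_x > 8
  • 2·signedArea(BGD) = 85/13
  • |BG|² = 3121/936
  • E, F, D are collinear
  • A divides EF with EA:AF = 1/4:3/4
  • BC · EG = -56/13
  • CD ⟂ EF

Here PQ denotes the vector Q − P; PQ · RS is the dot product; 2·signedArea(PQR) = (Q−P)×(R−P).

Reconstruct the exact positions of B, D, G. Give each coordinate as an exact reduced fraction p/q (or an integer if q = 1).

B = (22/3, -8/3)
D = (128/13, 42/13)
G = (461/52, -87/52)

1. D_x = 128/13  [E, F, D are collinear ∩ CD ⟂ EF]
2. D_y = 42/13  [E, F, D are collinear ∩ CD ⟂ EF]
   → D = (128/13, 42/13)
3. G_x = 461/52  [G is the centroid of △FDA]
4. G_y = -87/52  [G is the centroid of △FDA]
   → G = (461/52, -87/52)
5. B_x = 22/3  [BA · EC = -13/6 ∩ BC · EG = -56/13]
6. B_y = -8/3  [BA · EC = -13/6 ∩ BC · EG = -56/13]
   → B = (22/3, -8/3)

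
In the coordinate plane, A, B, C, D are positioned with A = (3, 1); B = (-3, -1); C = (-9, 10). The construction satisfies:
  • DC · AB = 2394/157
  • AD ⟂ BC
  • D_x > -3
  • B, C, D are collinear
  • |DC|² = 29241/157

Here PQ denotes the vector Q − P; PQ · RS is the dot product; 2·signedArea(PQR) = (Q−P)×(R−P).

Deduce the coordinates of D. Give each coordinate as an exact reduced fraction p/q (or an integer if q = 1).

1. D_x = -387/157  [B, C, D are collinear ∩ AD ⟂ BC]
2. D_y = -311/157  [B, C, D are collinear ∩ AD ⟂ BC]
   → D = (-387/157, -311/157)

D = (-387/157, -311/157)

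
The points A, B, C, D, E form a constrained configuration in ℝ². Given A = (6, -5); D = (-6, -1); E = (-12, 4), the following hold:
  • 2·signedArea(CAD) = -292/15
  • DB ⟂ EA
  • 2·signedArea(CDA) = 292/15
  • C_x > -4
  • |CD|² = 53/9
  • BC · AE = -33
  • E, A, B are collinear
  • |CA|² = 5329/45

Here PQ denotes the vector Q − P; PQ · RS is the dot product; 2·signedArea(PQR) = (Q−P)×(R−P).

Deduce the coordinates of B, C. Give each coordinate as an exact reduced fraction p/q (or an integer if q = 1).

B = (-26/5, 3/5)
C = (-56/15, -2/15)

1. B_x = -26/5  [E, A, B are collinear ∩ DB ⟂ EA]
2. B_y = 3/5  [E, A, B are collinear ∩ DB ⟂ EA]
   → B = (-26/5, 3/5)
3. C_x = -56/15  [2·signedArea(CAD) = -292/15 ∩ BC · AE = -33]
4. C_y = -2/15  [2·signedArea(CAD) = -292/15 ∩ BC · AE = -33]
   → C = (-56/15, -2/15)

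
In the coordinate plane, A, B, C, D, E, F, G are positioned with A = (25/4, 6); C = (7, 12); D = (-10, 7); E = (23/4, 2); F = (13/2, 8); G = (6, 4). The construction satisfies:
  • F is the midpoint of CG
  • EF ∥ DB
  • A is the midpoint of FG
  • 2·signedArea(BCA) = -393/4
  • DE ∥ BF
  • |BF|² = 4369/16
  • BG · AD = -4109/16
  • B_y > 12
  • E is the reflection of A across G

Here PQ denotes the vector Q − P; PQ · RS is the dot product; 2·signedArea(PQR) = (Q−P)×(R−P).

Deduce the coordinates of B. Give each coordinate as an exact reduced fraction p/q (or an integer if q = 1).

1. B_x = -37/4  [DE ∥ BF ∩ EF ∥ DB]
2. B_y = 13  [DE ∥ BF ∩ EF ∥ DB]
   → B = (-37/4, 13)

B = (-37/4, 13)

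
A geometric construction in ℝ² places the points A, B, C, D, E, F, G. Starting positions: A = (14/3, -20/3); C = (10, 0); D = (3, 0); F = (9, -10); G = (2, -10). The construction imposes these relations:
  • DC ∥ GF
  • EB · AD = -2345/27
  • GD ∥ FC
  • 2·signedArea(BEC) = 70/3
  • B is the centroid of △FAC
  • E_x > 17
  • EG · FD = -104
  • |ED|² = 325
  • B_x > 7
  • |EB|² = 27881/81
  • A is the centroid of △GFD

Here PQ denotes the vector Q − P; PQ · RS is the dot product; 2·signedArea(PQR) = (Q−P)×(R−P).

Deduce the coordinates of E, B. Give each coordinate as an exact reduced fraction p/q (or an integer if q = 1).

1. E_x = 18  [line 6·x + -10·y + -8 = 0 ∩ |ED|² = 325]
2. E_y = 10  [line 6·x + -10·y + -8 = 0 ∩ |ED|² = 325]
   → E = (18, 10)
3. B_x = 71/9  [EB · AD = -2345/27 ∩ B is the centroid of △FAC]
4. B_y = -50/9  [EB · AD = -2345/27 ∩ B is the centroid of △FAC]
   → B = (71/9, -50/9)

B = (71/9, -50/9)
E = (18, 10)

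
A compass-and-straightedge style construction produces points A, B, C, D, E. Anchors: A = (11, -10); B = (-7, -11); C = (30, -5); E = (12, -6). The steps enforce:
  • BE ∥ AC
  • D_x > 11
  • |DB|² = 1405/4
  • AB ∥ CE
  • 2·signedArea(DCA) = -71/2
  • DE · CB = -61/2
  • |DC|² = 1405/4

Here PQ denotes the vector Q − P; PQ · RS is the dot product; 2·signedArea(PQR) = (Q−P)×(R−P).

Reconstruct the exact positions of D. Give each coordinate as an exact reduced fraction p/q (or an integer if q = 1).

1. D_x = 23/2  [2·signedArea(DCA) = -71/2 ∩ DE · CB = -61/2]
2. D_y = -8  [2·signedArea(DCA) = -71/2 ∩ DE · CB = -61/2]
   → D = (23/2, -8)

D = (23/2, -8)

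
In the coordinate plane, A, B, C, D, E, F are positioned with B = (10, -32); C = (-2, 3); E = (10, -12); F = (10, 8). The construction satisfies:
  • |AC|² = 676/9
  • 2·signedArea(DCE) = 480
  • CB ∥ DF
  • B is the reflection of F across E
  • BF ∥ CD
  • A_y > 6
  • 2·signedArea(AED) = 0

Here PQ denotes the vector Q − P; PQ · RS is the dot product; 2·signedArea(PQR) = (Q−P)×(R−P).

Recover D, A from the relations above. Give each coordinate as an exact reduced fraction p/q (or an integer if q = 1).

A = (6, 19/3)
D = (-2, 43)

1. D_x = -2  [CB ∥ DF ∩ BF ∥ CD]
2. D_y = 43  [CB ∥ DF ∩ BF ∥ CD]
   → D = (-2, 43)
3. A_x = 6  [line -55·x + -12·y + 406 = 0 ∩ |AC|² = 676/9]
4. A_y = 19/3  [line -55·x + -12·y + 406 = 0 ∩ |AC|² = 676/9]
   → A = (6, 19/3)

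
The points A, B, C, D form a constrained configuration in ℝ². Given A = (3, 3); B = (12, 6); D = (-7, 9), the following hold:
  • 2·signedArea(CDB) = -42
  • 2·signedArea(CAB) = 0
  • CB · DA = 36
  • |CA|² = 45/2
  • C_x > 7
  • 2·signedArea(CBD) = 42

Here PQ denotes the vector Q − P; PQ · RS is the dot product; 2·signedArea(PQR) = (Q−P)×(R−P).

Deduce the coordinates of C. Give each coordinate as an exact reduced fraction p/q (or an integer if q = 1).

C = (15/2, 9/2)

1. C_x = 15/2  [2·signedArea(CAB) = 0 ∩ 2·signedArea(CDB) = -42]
2. C_y = 9/2  [2·signedArea(CAB) = 0 ∩ 2·signedArea(CDB) = -42]
   → C = (15/2, 9/2)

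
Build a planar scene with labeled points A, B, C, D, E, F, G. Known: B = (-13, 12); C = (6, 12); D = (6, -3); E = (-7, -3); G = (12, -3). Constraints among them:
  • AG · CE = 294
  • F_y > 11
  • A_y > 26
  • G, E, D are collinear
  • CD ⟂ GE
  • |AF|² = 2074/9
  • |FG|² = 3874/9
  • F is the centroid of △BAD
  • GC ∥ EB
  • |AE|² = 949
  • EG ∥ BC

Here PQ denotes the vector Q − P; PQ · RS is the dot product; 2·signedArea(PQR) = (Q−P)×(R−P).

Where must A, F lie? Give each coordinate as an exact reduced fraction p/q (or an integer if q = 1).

A = (0, 27)
F = (-7/3, 12)

1. A_x = 0  [line 13·x + 15·y + -405 = 0 ∩ |AE|² = 949]
2. A_y = 27  [line 13·x + 15·y + -405 = 0 ∩ |AE|² = 949]
   → A = (0, 27)
3. F_x = -7/3  [F is the centroid of △BAD]
4. F_y = 12  [F is the centroid of △BAD]
   → F = (-7/3, 12)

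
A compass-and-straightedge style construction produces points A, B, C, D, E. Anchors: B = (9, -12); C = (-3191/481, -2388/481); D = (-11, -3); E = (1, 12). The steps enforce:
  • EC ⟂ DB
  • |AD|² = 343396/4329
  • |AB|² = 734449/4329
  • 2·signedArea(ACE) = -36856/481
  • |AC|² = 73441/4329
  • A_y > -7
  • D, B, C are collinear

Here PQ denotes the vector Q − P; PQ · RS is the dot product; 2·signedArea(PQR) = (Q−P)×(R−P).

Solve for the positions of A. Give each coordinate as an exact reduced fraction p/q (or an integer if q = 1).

1. A_x = -4153/1443  [line -8160/481·x + 3672/481·y + 952/481 = 0 ∩ |AD|² = 343396/4329]
2. A_y = -3201/481  [line -8160/481·x + 3672/481·y + 952/481 = 0 ∩ |AD|² = 343396/4329]
   → A = (-4153/1443, -3201/481)

A = (-4153/1443, -3201/481)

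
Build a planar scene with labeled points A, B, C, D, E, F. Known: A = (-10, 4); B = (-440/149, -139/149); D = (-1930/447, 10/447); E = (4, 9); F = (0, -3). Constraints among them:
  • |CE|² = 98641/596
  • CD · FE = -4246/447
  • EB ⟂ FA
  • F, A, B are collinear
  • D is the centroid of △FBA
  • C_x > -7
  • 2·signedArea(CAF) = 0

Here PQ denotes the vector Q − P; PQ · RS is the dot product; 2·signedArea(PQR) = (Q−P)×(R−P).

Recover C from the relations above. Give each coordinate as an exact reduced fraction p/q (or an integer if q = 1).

1. C_x = -965/149  [2·signedArea(CAF) = 0 ∩ CD · FE = -4246/447]
2. C_y = 457/298  [2·signedArea(CAF) = 0 ∩ CD · FE = -4246/447]
   → C = (-965/149, 457/298)

C = (-965/149, 457/298)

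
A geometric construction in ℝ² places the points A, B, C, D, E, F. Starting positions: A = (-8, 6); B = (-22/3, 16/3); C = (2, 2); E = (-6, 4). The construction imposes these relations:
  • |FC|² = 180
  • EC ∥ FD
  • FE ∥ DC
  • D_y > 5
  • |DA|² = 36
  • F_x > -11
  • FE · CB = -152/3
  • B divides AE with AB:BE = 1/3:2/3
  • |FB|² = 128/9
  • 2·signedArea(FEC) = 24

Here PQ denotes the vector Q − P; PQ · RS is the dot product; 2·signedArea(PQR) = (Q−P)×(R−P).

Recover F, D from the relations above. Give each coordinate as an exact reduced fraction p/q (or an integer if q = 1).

D = (-2, 6)
F = (-10, 8)

1. F_x = -10  [FE · CB = -152/3 ∩ 2·signedArea(FEC) = 24]
2. F_y = 8  [FE · CB = -152/3 ∩ 2·signedArea(FEC) = 24]
   → F = (-10, 8)
3. D_x = -2  [FE ∥ DC ∩ EC ∥ FD]
4. D_y = 6  [FE ∥ DC ∩ EC ∥ FD]
   → D = (-2, 6)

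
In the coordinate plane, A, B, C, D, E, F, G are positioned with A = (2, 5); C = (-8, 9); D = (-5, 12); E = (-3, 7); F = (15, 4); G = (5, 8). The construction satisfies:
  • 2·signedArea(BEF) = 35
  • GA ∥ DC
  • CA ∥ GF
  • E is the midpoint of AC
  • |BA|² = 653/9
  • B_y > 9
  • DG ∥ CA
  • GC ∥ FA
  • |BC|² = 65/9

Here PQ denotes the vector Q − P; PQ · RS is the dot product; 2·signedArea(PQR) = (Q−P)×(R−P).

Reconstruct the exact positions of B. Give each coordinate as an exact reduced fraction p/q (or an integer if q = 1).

1. B_x = -16/3  [line 3·x + 18·y + -152 = 0 ∩ |BA|² = 653/9]
2. B_y = 28/3  [line 3·x + 18·y + -152 = 0 ∩ |BA|² = 653/9]
   → B = (-16/3, 28/3)

B = (-16/3, 28/3)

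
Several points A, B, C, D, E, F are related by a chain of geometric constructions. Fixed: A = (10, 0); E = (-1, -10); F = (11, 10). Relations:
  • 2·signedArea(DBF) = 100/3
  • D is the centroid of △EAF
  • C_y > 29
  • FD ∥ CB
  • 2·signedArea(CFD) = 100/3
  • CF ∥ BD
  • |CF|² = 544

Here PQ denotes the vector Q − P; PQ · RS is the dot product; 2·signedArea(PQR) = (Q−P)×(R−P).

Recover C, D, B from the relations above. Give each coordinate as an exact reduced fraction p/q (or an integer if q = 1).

1. D_x = 20/3  [D is the centroid of △EAF]
2. D_y = 0  [D is the centroid of △EAF]
   → D = (20/3, 0)
3. C_x = 23  [line 10·x + -13/3·y + -100 = 0 ∩ |CF|² = 544]
4. C_y = 30  [line 10·x + -13/3·y + -100 = 0 ∩ |CF|² = 544]
   → C = (23, 30)
5. B_x = 56/3  [CF ∥ BD ∩ FD ∥ CB]
6. B_y = 20  [CF ∥ BD ∩ FD ∥ CB]
   → B = (56/3, 20)

B = (56/3, 20)
C = (23, 30)
D = (20/3, 0)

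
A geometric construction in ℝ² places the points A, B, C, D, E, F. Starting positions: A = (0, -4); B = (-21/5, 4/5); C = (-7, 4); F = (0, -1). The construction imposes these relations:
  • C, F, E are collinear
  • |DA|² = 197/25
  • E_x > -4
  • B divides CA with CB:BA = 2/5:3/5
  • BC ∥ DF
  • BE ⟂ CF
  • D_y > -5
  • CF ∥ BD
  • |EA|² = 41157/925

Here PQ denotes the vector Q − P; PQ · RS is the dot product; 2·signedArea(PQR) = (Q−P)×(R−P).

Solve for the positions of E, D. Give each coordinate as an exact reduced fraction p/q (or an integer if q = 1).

D = (14/5, -21/5)
E = (-672/185, 59/37)

1. E_x = -672/185  [C, F, E are collinear ∩ BE ⟂ CF]
2. E_y = 59/37  [C, F, E are collinear ∩ BE ⟂ CF]
   → E = (-672/185, 59/37)
3. D_x = 14/5  [BC ∥ DF ∩ CF ∥ BD]
4. D_y = -21/5  [BC ∥ DF ∩ CF ∥ BD]
   → D = (14/5, -21/5)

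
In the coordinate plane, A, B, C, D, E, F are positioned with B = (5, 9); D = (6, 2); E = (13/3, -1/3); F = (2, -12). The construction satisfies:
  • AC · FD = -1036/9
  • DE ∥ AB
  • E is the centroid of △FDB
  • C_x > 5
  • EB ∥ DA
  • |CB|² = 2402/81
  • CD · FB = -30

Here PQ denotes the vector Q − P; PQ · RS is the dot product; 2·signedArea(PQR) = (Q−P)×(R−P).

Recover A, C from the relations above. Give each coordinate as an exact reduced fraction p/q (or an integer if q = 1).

1. A_x = 20/3  [DE ∥ AB ∩ EB ∥ DA]
2. A_y = 34/3  [DE ∥ AB ∩ EB ∥ DA]
   → A = (20/3, 34/3)
3. C_x = 46/9  [CD · FB = -30 ∩ AC · FD = -1036/9]
4. C_y = 32/9  [CD · FB = -30 ∩ AC · FD = -1036/9]
   → C = (46/9, 32/9)

A = (20/3, 34/3)
C = (46/9, 32/9)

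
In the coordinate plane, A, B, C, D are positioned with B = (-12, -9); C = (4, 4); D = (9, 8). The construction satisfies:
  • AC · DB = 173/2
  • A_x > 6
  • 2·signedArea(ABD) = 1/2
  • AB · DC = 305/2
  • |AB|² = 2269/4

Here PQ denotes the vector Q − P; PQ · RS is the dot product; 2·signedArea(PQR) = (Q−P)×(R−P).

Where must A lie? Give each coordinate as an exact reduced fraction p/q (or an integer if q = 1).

A = (13/2, 6)

1. A_x = 13/2  [AB · DC = 305/2 ∩ AC · DB = 173/2]
2. A_y = 6  [AB · DC = 305/2 ∩ AC · DB = 173/2]
   → A = (13/2, 6)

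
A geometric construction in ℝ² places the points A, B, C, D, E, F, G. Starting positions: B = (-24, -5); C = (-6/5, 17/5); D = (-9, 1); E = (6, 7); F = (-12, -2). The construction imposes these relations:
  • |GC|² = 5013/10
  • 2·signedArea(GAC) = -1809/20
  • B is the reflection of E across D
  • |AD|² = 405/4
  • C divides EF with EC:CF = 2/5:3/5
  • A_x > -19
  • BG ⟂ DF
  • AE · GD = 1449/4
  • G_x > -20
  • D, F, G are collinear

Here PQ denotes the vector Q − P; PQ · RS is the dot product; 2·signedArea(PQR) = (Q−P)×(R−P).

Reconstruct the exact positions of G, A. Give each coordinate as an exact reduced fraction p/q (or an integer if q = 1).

1. G_x = -39/2  [D, F, G are collinear ∩ BG ⟂ DF]
2. G_y = -19/2  [D, F, G are collinear ∩ BG ⟂ DF]
   → G = (-39/2, -19/2)
3. A_x = -18  [AE · GD = 1449/4 ∩ 2·signedArea(GAC) = -1809/20]
4. A_y = -7/2  [AE · GD = 1449/4 ∩ 2·signedArea(GAC) = -1809/20]
   → A = (-18, -7/2)

A = (-18, -7/2)
G = (-39/2, -19/2)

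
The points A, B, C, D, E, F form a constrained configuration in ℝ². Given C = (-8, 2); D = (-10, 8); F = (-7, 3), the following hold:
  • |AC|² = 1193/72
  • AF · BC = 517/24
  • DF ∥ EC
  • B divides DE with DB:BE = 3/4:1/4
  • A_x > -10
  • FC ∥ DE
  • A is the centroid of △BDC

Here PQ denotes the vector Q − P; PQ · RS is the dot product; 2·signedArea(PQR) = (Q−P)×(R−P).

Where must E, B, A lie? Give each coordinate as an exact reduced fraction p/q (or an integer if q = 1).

1. E_x = -11  [DF ∥ EC ∩ FC ∥ DE]
2. E_y = 7  [DF ∥ EC ∩ FC ∥ DE]
   → E = (-11, 7)
3. B_x = -43/4  [B divides DE with DB:BE = 3/4:1/4]
4. B_y = 29/4  [B divides DE with DB:BE = 3/4:1/4]
   → B = (-43/4, 29/4)
5. A_x = -115/12  [A is the centroid of △BDC]
6. A_y = 23/4  [A is the centroid of △BDC]
   → A = (-115/12, 23/4)

A = (-115/12, 23/4)
B = (-43/4, 29/4)
E = (-11, 7)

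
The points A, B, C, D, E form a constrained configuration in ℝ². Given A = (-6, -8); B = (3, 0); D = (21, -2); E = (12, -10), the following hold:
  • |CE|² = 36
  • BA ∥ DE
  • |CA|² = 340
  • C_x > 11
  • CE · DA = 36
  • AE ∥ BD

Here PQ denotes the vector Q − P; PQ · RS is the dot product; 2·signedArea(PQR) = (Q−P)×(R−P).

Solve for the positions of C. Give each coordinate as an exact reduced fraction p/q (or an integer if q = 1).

C = (12, -4)

1. C_x = 12  [line 27·x + 6·y + -300 = 0 ∩ |CA|² = 340]
2. C_y = -4  [line 27·x + 6·y + -300 = 0 ∩ |CA|² = 340]
   → C = (12, -4)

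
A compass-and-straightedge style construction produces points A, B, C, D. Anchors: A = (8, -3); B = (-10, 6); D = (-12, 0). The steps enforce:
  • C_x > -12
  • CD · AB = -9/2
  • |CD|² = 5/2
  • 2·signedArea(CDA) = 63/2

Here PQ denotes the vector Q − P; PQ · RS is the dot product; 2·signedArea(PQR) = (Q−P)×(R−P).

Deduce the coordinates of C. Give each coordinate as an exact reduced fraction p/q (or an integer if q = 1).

1. C_x = -23/2  [2·signedArea(CDA) = 63/2 ∩ CD · AB = -9/2]
2. C_y = 3/2  [2·signedArea(CDA) = 63/2 ∩ CD · AB = -9/2]
   → C = (-23/2, 3/2)

C = (-23/2, 3/2)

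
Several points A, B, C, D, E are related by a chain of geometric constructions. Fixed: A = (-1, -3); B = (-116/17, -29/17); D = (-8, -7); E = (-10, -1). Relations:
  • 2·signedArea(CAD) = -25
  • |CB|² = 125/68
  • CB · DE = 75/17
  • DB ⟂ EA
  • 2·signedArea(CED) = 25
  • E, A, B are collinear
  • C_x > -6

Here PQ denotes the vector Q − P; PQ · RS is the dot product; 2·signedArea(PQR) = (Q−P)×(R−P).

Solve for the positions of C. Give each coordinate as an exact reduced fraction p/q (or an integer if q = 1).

C = (-11/2, -2)

1. C_x = -11/2  [2·signedArea(CAD) = -25 ∩ CB · DE = 75/17]
2. C_y = -2  [2·signedArea(CAD) = -25 ∩ CB · DE = 75/17]
   → C = (-11/2, -2)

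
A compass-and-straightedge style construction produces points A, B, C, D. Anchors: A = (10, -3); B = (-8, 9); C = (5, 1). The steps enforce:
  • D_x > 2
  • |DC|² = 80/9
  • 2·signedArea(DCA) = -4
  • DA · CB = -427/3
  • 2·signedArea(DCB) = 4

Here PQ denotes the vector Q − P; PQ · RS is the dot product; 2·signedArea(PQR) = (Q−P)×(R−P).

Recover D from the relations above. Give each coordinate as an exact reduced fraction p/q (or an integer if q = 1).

D = (7/3, 7/3)

1. D_x = 7/3  [2·signedArea(DCA) = -4 ∩ 2·signedArea(DCB) = 4]
2. D_y = 7/3  [2·signedArea(DCA) = -4 ∩ 2·signedArea(DCB) = 4]
   → D = (7/3, 7/3)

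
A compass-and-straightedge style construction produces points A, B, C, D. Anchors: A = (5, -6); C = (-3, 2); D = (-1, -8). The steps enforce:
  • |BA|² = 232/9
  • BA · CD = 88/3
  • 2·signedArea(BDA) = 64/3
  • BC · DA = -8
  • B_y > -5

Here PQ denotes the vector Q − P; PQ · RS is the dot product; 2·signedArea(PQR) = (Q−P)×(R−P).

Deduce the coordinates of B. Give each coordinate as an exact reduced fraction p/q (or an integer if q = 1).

B = (1/3, -4)

1. B_x = 1/3  [BC · DA = -8 ∩ 2·signedArea(BDA) = 64/3]
2. B_y = -4  [BC · DA = -8 ∩ 2·signedArea(BDA) = 64/3]
   → B = (1/3, -4)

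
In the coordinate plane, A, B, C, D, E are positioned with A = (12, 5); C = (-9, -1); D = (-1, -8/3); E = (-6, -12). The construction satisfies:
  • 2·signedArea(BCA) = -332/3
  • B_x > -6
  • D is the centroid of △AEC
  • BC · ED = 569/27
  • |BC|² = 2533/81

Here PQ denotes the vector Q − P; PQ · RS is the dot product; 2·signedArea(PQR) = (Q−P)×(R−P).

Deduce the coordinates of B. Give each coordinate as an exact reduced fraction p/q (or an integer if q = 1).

1. B_x = -16/3  [2·signedArea(BCA) = -332/3 ∩ BC · ED = 569/27]
2. B_y = -47/9  [2·signedArea(BCA) = -332/3 ∩ BC · ED = 569/27]
   → B = (-16/3, -47/9)

B = (-16/3, -47/9)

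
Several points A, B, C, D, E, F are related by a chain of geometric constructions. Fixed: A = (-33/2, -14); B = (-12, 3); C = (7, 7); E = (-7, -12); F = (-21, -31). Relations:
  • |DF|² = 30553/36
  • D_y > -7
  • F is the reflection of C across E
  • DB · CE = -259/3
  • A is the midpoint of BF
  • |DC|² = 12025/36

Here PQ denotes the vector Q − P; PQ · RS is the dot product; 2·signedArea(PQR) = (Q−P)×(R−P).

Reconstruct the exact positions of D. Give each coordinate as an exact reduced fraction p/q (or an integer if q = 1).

D = (-11/2, -19/3)

1. D_x = -11/2  [line 14·x + 19·y + 592/3 = 0 ∩ |DF|² = 30553/36]
2. D_y = -19/3  [line 14·x + 19·y + 592/3 = 0 ∩ |DF|² = 30553/36]
   → D = (-11/2, -19/3)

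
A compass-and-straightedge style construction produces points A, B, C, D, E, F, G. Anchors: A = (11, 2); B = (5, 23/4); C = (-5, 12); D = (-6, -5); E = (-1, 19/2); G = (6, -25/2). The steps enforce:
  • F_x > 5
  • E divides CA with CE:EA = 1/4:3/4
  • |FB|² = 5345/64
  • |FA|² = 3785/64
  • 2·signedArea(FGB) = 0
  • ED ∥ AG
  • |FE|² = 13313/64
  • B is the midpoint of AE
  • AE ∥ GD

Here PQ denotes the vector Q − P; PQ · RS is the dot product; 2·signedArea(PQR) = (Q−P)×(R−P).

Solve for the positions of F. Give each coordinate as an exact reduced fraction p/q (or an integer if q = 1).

1. F_x = 11/2  [line -73/4·x + -1·y + 97 = 0 ∩ |FA|² = 3785/64]
2. F_y = -27/8  [line -73/4·x + -1·y + 97 = 0 ∩ |FA|² = 3785/64]
   → F = (11/2, -27/8)

F = (11/2, -27/8)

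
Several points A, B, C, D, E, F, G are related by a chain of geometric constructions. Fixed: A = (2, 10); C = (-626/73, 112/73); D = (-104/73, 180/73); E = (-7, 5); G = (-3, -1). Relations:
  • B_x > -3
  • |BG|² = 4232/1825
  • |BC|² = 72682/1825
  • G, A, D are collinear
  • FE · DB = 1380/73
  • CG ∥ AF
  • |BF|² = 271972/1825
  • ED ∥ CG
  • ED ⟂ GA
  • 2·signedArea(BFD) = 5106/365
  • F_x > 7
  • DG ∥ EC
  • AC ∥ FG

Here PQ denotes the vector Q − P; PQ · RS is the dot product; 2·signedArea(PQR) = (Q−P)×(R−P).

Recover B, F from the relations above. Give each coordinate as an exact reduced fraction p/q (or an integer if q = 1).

B = (-173/73, 141/365)
F = (553/73, 545/73)

1. F_x = 553/73  [AC ∥ FG ∩ CG ∥ AF]
2. F_y = 545/73  [AC ∥ FG ∩ CG ∥ AF]
   → F = (553/73, 545/73)
3. B_x = -173/73  [2·signedArea(BFD) = 5106/365 ∩ FE · DB = 1380/73]
4. B_y = 141/365  [2·signedArea(BFD) = 5106/365 ∩ FE · DB = 1380/73]
   → B = (-173/73, 141/365)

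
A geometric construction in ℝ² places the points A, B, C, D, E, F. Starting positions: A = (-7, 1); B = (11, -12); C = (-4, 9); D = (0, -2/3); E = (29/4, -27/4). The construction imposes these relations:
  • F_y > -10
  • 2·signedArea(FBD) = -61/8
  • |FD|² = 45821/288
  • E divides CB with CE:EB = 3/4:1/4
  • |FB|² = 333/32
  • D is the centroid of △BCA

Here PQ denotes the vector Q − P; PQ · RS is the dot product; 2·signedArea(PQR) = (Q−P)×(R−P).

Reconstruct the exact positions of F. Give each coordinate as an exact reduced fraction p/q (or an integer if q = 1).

F = (73/8, -75/8)

1. F_x = 73/8  [line -34/3·x + -11·y + 7/24 = 0 ∩ |FB|² = 333/32]
2. F_y = -75/8  [line -34/3·x + -11·y + 7/24 = 0 ∩ |FB|² = 333/32]
   → F = (73/8, -75/8)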